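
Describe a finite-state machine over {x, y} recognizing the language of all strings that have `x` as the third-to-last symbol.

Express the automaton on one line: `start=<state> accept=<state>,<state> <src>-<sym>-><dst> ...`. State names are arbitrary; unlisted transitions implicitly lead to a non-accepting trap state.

A DFA must remember the last 3 symbols (since which symbol is third-to-last isn't known until the input ends). Use one state per possible window of the last ≤3 symbols; accept from those whose window starts with `x`.
With 15 states:
          x    y  
>  s0     s1   s2 
   s1     s3   s4 
   s2     s5   s6 
   s3     s7   s8 
   s4     s9  s10 
   s5    s11  s12 
   s6    s13  s14 
 * s7     s7   s8 
 * s8     s9  s10 
 * s9    s11  s12 
 * s10   s13  s14 
   s11    s7   s8 
   s12    s9  s10 
   s13   s11  s12 
   s14   s13  s14 
(> = start, * = accepting)

start=s0 accept=s7,s8,s9,s10 s0-x->s1 s0-y->s2 s1-x->s3 s1-y->s4 s2-x->s5 s2-y->s6 s3-x->s7 s3-y->s8 s4-x->s9 s4-y->s10 s5-x->s11 s5-y->s12 s6-x->s13 s6-y->s14 s7-x->s7 s7-y->s8 s8-x->s9 s8-y->s10 s9-x->s11 s9-y->s12 s10-x->s13 s10-y->s14 s11-x->s7 s11-y->s8 s12-x->s9 s12-y->s10 s13-x->s11 s13-y->s12 s14-x->s13 s14-y->s14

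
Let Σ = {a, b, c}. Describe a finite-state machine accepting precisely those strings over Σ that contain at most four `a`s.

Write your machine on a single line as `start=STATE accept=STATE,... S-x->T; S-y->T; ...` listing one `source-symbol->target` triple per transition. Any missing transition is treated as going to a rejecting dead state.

Only the number of `a`s matters, and only up to 5. Make a chain q0 → q1 → q2 → q3 → q4 → q5 advanced by each `a` (with q5 absorbing); every other symbol self-loops. The accepting set is {q0, q1, q2, q3, q4}.
A 6-state machine:
        a   b   c  
>* q0   q1  q0  q0 
 * q1   q2  q1  q1 
 * q2   q3  q2  q2 
 * q3   q4  q3  q3 
 * q4   q5  q4  q4 
   q5   q5  q5  q5 
(> = start, * = accepting)

start=q0; accept=q0,q1,q2,q3,q4; q0-a->q1; q0-b->q0; q0-c->q0; q1-a->q2; q1-b->q1; q1-c->q1; q2-a->q3; q2-b->q2; q2-c->q2; q3-a->q4; q3-b->q3; q3-c->q3; q4-a->q5; q4-b->q4; q4-c->q4; q5-a->q5; q5-b->q5; q5-c->q5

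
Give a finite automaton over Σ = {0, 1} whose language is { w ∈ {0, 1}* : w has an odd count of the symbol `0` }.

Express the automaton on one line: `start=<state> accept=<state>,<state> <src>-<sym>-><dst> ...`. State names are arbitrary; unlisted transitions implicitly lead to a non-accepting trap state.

start=q0 accept=q1 q0-0->q1 q0-1->q0 q1-0->q0 q1-1->q1

Keep the running count of `0`s modulo 2: each `0` advances along the cycle q0 → q1 → q0 while other symbols loop. Accept at q1.
        0   1  
>  q0   q1  q0 
 * q1   q0  q1 
(> = start, * = accepting)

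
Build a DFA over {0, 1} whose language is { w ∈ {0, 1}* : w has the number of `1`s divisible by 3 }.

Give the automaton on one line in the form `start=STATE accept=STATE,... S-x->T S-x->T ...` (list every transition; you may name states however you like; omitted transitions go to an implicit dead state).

start=q0 accept=q0 q0-0->q0 q0-1->q1 q1-0->q1 q1-1->q2 q2-0->q2 q2-1->q0

The only thing that matters is how many `1`s have appeared, reduced mod 3. Use one state per residue: q0 for 0, …, q2 for 2. Reading `1` moves to the next residue; anything else stays put. q0 is accepting.
3 states suffice.
        0   1  
>* q0   q0  q1 
   q1   q1  q2 
   q2   q2  q0 
(> = start, * = accepting)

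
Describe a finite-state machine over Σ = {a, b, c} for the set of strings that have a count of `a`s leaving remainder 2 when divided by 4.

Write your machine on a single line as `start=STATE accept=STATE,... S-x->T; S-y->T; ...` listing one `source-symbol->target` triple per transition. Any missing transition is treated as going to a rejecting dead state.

The only thing that matters is how many `a`s have appeared, reduced mod 4. Use one state per residue: q0 for 0, …, q3 for 3. Reading `a` moves to the next residue; anything else stays put. q2 is accepting.
With 4 states:
        a   b   c  
>  q0   q1  q0  q0 
   q1   q2  q1  q1 
 * q2   q3  q2  q2 
   q3   q0  q3  q3 
(> = start, * = accepting)

start=q0; accept=q2; q0-a->q1; q0-b->q0; q0-c->q0; q1-a->q2; q1-b->q1; q1-c->q1; q2-a->q3; q2-b->q2; q2-c->q2; q3-a->q0; q3-b->q3; q3-c->q3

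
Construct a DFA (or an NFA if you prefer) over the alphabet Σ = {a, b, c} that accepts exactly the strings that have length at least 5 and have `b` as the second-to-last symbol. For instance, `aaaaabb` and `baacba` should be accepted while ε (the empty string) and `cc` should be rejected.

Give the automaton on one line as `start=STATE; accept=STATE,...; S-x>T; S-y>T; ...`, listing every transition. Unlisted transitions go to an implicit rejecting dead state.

Run two small machines in parallel and take their product. The first has 7 states tracking the input length, saturating at 6; the second has 13 states tracking the last 2 symbols read. A product state is a pair (one from each), accepting exactly when both do. Equivalent product states are then merged.
7 states suffice.
        a   b   c  
>  q0   q1  q1  q1 
   q1   q2  q2  q2 
   q2   q3  q3  q3 
   q3   q3  q4  q3 
   q4   q5  q6  q5 
 * q5   q3  q4  q3 
 * q6   q5  q6  q5 
(> = start, * = accepting)

start=q0; accept=q5,q6; q0-a>q1; q0-b>q1; q0-c>q1; q1-a>q2; q1-b>q2; q1-c>q2; q2-a>q3; q2-b>q3; q2-c>q3; q3-a>q3; q3-b>q4; q3-c>q3; q4-a>q5; q4-b>q6; q4-c>q5; q5-a>q3; q5-b>q4; q5-c>q3; q6-a>q5; q6-b>q6; q6-c>q5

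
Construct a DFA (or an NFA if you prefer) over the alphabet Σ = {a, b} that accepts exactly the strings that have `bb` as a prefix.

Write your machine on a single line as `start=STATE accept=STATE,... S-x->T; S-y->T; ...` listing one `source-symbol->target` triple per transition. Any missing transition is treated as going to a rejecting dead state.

start=q0; accept=q2; q0-a->q3; q0-b->q1; q1-a->q3; q1-b->q2; q2-a->q2; q2-b->q2; q3-a->q3; q3-b->q3

Walk along `bb` while the input agrees: from q0 take `b` to q1, and so on. Any deviation drops to the rejecting sink q3. Once q2 is reached the prefix is confirmed and every continuation is accepted.
4 states suffice.
        a   b  
>  q0   q3  q1 
   q1   q3  q2 
 * q2   q2  q2 
   q3   q3  q3 
(> = start, * = accepting)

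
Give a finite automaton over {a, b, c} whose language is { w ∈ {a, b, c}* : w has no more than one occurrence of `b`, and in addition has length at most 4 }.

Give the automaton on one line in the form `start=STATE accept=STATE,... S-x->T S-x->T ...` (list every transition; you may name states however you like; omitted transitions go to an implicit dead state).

start=s0 accept=s0,s1,s2,s3,s4,s6,s7,s8 s0-a->s1 s0-b->s2 s0-c->s1 s1-a->s3 s1-b->s4 s1-c->s3 s2-a->s4 s2-b->s5 s2-c->s4 s3-a->s6 s3-b->s7 s3-c->s6 s4-a->s7 s4-b->s5 s4-c->s7 s5-a->s5 s5-b->s5 s5-c->s5 s6-a->s8 s6-b->s8 s6-c->s8 s7-a->s8 s7-b->s5 s7-c->s8 s8-a->s5 s8-b->s5 s8-c->s5

Handle the two conditions separately and then intersect. One (3 states) tracks the count of `b`s, saturating at 2; the other (6 states) tracks the input length, saturating at 5. Each combined state is a pair, one component from each; accept when both components accept. Minimizing collapses redundant product states.
9 states suffice.
        a   b   c  
>* s0   s1  s2  s1 
 * s1   s3  s4  s3 
 * s2   s4  s5  s4 
 * s3   s6  s7  s6 
 * s4   s7  s5  s7 
   s5   s5  s5  s5 
 * s6   s8  s8  s8 
 * s7   s8  s5  s8 
 * s8   s5  s5  s5 
(> = start, * = accepting)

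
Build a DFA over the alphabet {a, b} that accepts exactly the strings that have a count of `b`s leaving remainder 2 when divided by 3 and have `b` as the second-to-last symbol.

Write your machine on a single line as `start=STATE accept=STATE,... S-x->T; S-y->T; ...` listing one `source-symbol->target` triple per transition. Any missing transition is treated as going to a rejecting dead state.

start=q0; accept=q3,q5; q0-a->q0; q0-b->q1; q1-a->q2; q1-b->q3; q2-a->q2; q2-b->q4; q3-a->q5; q3-b->q0; q4-a->q5; q4-b->q0; q5-a->q6; q5-b->q0; q6-a->q6; q6-b->q0

Build one automaton per condition and run them in lockstep. One (3 states) tracks the count of `b`s modulo 3; the other (7 states) tracks the last 2 symbols read. Each combined state is a pair, one component from each; accept when both components accept. After merging equivalent states the machine shrinks.
        a   b  
>  q0   q0  q1 
   q1   q2  q3 
   q2   q2  q4 
 * q3   q5  q0 
   q4   q5  q0 
 * q5   q6  q0 
   q6   q6  q0 
(> = start, * = accepting)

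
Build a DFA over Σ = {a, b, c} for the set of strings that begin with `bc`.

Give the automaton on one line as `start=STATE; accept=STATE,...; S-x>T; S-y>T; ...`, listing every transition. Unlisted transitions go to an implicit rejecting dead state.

Check the first 2 symbols one by one: s0 through s1 record how many have matched `bc` so far; any wrong symbol goes to the dead state s3. After all 2 match we enter the accepting sink s2.
A 4-state machine:
        a   b   c  
>  s0   s3  s1  s3 
   s1   s3  s3  s2 
 * s2   s2  s2  s2 
   s3   s3  s3  s3 
(> = start, * = accepting)

start=s0; accept=s2; s0-a>s3; s0-b>s1; s0-c>s3; s1-a>s3; s1-b>s3; s1-c>s2; s2-a>s2; s2-b>s2; s2-c>s2; s3-a>s3; s3-b>s3; s3-c>s3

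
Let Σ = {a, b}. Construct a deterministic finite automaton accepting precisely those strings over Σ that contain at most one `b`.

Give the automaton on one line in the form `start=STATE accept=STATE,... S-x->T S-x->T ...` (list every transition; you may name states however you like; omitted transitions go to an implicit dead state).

start=s0 accept=s0,s1 s0-a->s0 s0-b->s1 s1-a->s1 s1-b->s2 s2-a->s2 s2-b->s2

Count `b`s, saturating at 2: state s0 means no `b` yet, s1 means one `b` seen, s2 means more than one. Each `b` increments (capped at s2); other symbols loop. Accept from {s0, s1}.
3 states suffice.
        a   b  
>* s0   s0  s1 
 * s1   s1  s2 
   s2   s2  s2 
(> = start, * = accepting)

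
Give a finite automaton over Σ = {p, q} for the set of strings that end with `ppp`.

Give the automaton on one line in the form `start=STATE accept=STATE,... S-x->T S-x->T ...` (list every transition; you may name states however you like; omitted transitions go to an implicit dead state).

start=A accept=D A-p->B A-q->A B-p->C B-q->A C-p->D C-q->A D-p->D D-q->A

Remember how much of `ppp` the current input suffix matches. State A means no match yet; B means the last symbol is `p`; C means the last 2 symbols are `pp`; D means the last 3 symbols are `ppp`. Only D accepts. On a mismatch, fall back to the longest proper suffix that is still a prefix of `ppp`.
       p  q 
>  A   B  A 
   B   C  A 
   C   D  A 
 * D   D  A 
(> = start, * = accepting)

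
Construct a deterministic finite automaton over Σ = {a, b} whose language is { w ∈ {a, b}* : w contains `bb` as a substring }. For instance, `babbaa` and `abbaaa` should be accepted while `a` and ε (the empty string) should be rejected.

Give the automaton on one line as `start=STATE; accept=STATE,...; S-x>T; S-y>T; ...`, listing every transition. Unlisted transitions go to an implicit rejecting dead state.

start=s0; accept=s2; s0-a>s0; s0-b>s1; s1-a>s0; s1-b>s2; s2-a>s2; s2-b>s2

States s0..s1 record the length of the longest prefix of `bb` that matches the current input suffix. Reaching s2 means `bb` has been seen, and we stay there forever. Accept from s2.
        a   b  
>  s0   s0  s1 
   s1   s0  s2 
 * s2   s2  s2 
(> = start, * = accepting)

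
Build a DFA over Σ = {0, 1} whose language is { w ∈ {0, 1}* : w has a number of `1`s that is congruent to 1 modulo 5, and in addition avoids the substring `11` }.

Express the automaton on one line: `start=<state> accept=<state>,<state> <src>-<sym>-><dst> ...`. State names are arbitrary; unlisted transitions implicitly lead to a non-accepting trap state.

Run two small machines in parallel and take their product. The first has 5 states tracking the count of `1`s modulo 5; the second has 3 states tracking partial matches of the forbidden pattern `11`. A product state is a pair (one from each), accepting exactly when both do. After merging equivalent states the machine shrinks.
With 11 states:
       0  1 
>  A   A  B 
 * B   C  D 
 * C   C  E 
   D   D  D 
   E   F  D 
   F   F  G 
   G   H  D 
   H   H  I 
   I   J  D 
   J   J  K 
   K   A  D 
(> = start, * = accepting)

start=A accept=B,C A-0->A A-1->B B-0->C B-1->D C-0->C C-1->E D-0->D D-1->D E-0->F E-1->D F-0->F F-1->G G-0->H G-1->D H-0->H H-1->I I-0->J I-1->D J-0->J J-1->K K-0->A K-1->D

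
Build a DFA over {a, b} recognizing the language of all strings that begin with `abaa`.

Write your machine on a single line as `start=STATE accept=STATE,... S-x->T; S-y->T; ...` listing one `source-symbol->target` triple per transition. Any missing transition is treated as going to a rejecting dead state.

start=s0; accept=s4; s0-a->s1; s0-b->s5; s1-a->s5; s1-b->s2; s2-a->s3; s2-b->s5; s3-a->s4; s3-b->s5; s4-a->s4; s4-b->s4; s5-a->s5; s5-b->s5

Walk along `abaa` while the input agrees: from s0 take `a` to s1, and so on. Any deviation drops to the rejecting sink s5. Once s4 is reached the prefix is confirmed and every continuation is accepted.
6 states suffice.
        a   b  
>  s0   s1  s5 
   s1   s5  s2 
   s2   s3  s5 
   s3   s4  s5 
 * s4   s4  s4 
   s5   s5  s5 
(> = start, * = accepting)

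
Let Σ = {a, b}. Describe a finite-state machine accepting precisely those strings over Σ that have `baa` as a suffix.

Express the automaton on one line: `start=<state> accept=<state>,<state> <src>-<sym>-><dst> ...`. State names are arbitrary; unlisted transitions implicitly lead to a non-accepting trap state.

Let each state record the length of the longest suffix of the input read so far that is also a prefix of `baa`. q1 means the last symbol is `b`; q2 means the last 2 symbols are `ba`; q3 means the last 3 symbols are `baa`. Accept only at q3, where the string currently ends in `baa`.
4 states suffice.
        a   b  
>  q0   q0  q1 
   q1   q2  q1 
   q2   q3  q1 
 * q3   q0  q1 
(> = start, * = accepting)

start=q0 accept=q3 q0-a->q0 q0-b->q1 q1-a->q2 q1-b->q1 q2-a->q3 q2-b->q1 q3-a->q0 q3-b->q1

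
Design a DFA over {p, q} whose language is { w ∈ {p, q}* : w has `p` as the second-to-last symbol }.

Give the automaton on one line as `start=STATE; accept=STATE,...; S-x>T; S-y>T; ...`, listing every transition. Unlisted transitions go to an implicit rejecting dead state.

start=s0; accept=s3,s4; s0-p>s1; s0-q>s2; s1-p>s3; s1-q>s4; s2-p>s5; s2-q>s6; s3-p>s3; s3-q>s4; s4-p>s5; s4-q>s6; s5-p>s3; s5-q>s4; s6-p>s5; s6-q>s6

A DFA must remember the last 2 symbols (since which symbol is second-to-last isn't known until the input ends). Use one state per possible window of the last ≤2 symbols; accept from those whose window starts with `p`.
7 states suffice.
        p   q  
>  s0   s1  s2 
   s1   s3  s4 
   s2   s5  s6 
 * s3   s3  s4 
 * s4   s5  s6 
   s5   s3  s4 
   s6   s5  s6 
(> = start, * = accepting)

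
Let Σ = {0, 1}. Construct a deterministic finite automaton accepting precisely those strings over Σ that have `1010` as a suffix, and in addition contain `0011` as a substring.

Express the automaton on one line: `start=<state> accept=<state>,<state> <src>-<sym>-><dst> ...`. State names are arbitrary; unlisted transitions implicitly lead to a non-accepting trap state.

Run two small machines in parallel and take their product. The first has 5 states tracking how much of the suffix `1010` has currently been matched; the second has 5 states tracking whether and how much of `0011` has been seen. A product state is a pair (one from each), accepting exactly when both do.
With 13 states:
          0    1  
>  S0     S1   S2 
   S1     S3   S2 
   S2     S4   S2 
   S3     S3   S5 
   S4     S3   S6 
   S5     S4   S7 
   S6     S8   S2 
   S7     S9   S7 
   S8     S3   S6 
   S9    S10  S11 
   S10   S10   S7 
   S11   S12   S7 
 * S12   S10  S11 
(> = start, * = accepting)

start=S0 accept=S12 S0-0->S1 S0-1->S2 S1-0->S3 S1-1->S2 S2-0->S4 S2-1->S2 S3-0->S3 S3-1->S5 S4-0->S3 S4-1->S6 S5-0->S4 S5-1->S7 S6-0->S8 S6-1->S2 S7-0->S9 S7-1->S7 S8-0->S3 S8-1->S6 S9-0->S10 S9-1->S11 S10-0->S10 S10-1->S7 S11-0->S12 S11-1->S7 S12-0->S10 S12-1->S11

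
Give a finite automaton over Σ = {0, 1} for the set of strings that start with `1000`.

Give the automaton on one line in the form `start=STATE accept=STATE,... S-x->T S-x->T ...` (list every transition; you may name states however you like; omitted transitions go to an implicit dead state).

start=q0 accept=q4 q0-0->q5 q0-1->q1 q1-0->q2 q1-1->q5 q2-0->q3 q2-1->q5 q3-0->q4 q3-1->q5 q4-0->q4 q4-1->q4 q5-0->q5 q5-1->q5

Walk along `1000` while the input agrees: from q0 take `1` to q1, and so on. Any deviation drops to the rejecting sink q5. Once q4 is reached the prefix is confirmed and every continuation is accepted.
With 6 states:
        0   1  
>  q0   q5  q1 
   q1   q2  q5 
   q2   q3  q5 
   q3   q4  q5 
 * q4   q4  q4 
   q5   q5  q5 
(> = start, * = accepting)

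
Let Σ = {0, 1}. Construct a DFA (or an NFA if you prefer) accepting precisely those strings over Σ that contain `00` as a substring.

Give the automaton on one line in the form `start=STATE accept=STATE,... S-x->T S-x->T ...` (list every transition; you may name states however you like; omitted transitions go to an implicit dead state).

start=q0 accept=q2 q0-0->q1 q0-1->q0 q1-0->q2 q1-1->q0 q2-0->q2 q2-1->q2

Track how much of `00` has been matched so far: state q0 is no progress, q2 is the absorbing accept state reached once `00` has occurred. Intermediate states record partial matches; on a mismatch, fall back to the longest reusable overlap.
With 3 states:
        0   1  
>  q0   q1  q0 
   q1   q2  q0 
 * q2   q2  q2 
(> = start, * = accepting)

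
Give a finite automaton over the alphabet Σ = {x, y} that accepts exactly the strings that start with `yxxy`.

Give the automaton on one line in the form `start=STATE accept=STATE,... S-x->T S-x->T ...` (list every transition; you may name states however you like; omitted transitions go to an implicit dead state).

start=q0 accept=q4 q0-x->q5 q0-y->q1 q1-x->q2 q1-y->q5 q2-x->q3 q2-y->q5 q3-x->q5 q3-y->q4 q4-x->q4 q4-y->q4 q5-x->q5 q5-y->q5

Walk along `yxxy` while the input agrees: from q0 take `y` to q1, and so on. Any deviation drops to the rejecting sink q5. Once q4 is reached the prefix is confirmed and every continuation is accepted.
6 states suffice.
        x   y  
>  q0   q5  q1 
   q1   q2  q5 
   q2   q3  q5 
   q3   q5  q4 
 * q4   q4  q4 
   q5   q5  q5 
(> = start, * = accepting)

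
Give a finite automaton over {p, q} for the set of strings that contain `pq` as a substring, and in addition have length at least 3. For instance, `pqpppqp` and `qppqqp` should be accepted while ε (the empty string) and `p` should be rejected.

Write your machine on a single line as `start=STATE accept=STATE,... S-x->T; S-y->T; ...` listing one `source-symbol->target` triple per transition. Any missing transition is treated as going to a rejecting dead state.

Build one automaton per condition and run them in lockstep. One (3 states) tracks whether and how much of `pq` has been seen; the other (5 states) tracks the input length, saturating at 4. Each combined state is a pair, one component from each; accept when both components accept.
12 states suffice.
       p  q 
>  A   B  C 
   B   D  E 
   C   D  F 
   D   G  H 
   E   H  H 
   F   G  I 
   G   J  K 
 * H   K  K 
   I   J  L 
   J   J  K 
 * K   K  K 
   L   J  L 
(> = start, * = accepting)

start=A; accept=H,K; A-p->B; A-q->C; B-p->D; B-q->E; C-p->D; C-q->F; D-p->G; D-q->H; E-p->H; E-q->H; F-p->G; F-q->I; G-p->J; G-q->K; H-p->K; H-q->K; I-p->J; I-q->L; J-p->J; J-q->K; K-p->K; K-q->K; L-p->J; L-q->L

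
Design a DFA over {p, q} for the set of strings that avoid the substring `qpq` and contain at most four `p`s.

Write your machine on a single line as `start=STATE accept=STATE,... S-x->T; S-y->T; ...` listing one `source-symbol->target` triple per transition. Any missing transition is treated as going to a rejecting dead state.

Handle the two conditions separately and then intersect. One (4 states) tracks partial matches of the forbidden pattern `qpq`; the other (6 states) tracks the count of `p`s, saturating at 5. Each combined state is a pair, one component from each; accept when both components accept.
With 22 states:
          p    q  
>* S0     S1   S2 
 * S1     S3   S4 
 * S2     S5   S2 
 * S3     S6   S7 
 * S4     S8   S4 
 * S5     S3   S9 
 * S6    S10  S11 
 * S7    S12   S7 
 * S8     S6  S13 
   S9    S13   S9 
 * S10   S14  S15 
 * S11   S16  S11 
 * S12   S10  S17 
   S13   S17  S13 
   S14   S14  S18 
 * S15   S19  S15 
 * S16   S14  S20 
   S17   S20  S17 
   S18   S19  S18 
   S19   S14  S21 
   S20   S21  S20 
   S21   S21  S21 
(> = start, * = accepting)

start=S0; accept=S0,S1,S2,S3,S4,S5,S6,S7,S8,S10,S11,S12,S15,S16; S0-p->S1; S0-q->S2; S1-p->S3; S1-q->S4; S2-p->S5; S2-q->S2; S3-p->S6; S3-q->S7; S4-p->S8; S4-q->S4; S5-p->S3; S5-q->S9; S6-p->S10; S6-q->S11; S7-p->S12; S7-q->S7; S8-p->S6; S8-q->S13; S9-p->S13; S9-q->S9; S10-p->S14; S10-q->S15; S11-p->S16; S11-q->S11; S12-p->S10; S12-q->S17; S13-p->S17; S13-q->S13; S14-p->S14; S14-q->S18; S15-p->S19; S15-q->S15; S16-p->S14; S16-q->S20; S17-p->S20; S17-q->S17; S18-p->S19; S18-q->S18; S19-p->S14; S19-q->S21; S20-p->S21; S20-q->S20; S21-p->S21; S21-q->S21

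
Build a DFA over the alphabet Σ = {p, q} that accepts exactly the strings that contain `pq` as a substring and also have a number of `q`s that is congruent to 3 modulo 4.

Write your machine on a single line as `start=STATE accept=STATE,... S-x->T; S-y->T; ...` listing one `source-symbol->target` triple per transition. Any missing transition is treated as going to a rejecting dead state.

Build one automaton per condition and run them in lockstep. The first has 3 states tracking whether and how much of `pq` has been seen; the second has 4 states tracking the count of `q`s modulo 4. A product state is a pair (one from each), accepting exactly when both do. After merging equivalent states the machine shrinks.
        p   q  
>  s0   s1  s2 
   s1   s1  s3 
   s2   s3  s4 
   s3   s3  s5 
   s4   s5  s6 
   s5   s5  s7 
   s6   s8  s0 
 * s7   s7  s1 
   s8   s8  s1 
(> = start, * = accepting)

start=s0; accept=s7; s0-p->s1; s0-q->s2; s1-p->s1; s1-q->s3; s2-p->s3; s2-q->s4; s3-p->s3; s3-q->s5; s4-p->s5; s4-q->s6; s5-p->s5; s5-q->s7; s6-p->s8; s6-q->s0; s7-p->s7; s7-q->s1; s8-p->s8; s8-q->s1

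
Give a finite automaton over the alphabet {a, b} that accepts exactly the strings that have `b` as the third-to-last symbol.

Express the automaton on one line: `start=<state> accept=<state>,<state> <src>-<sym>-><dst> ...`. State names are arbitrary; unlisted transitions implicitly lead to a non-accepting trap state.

start=q0 accept=q11,q12,q13,q14 q0-a->q1 q0-b->q2 q1-a->q3 q1-b->q4 q2-a->q5 q2-b->q6 q3-a->q7 q3-b->q8 q4-a->q9 q4-b->q10 q5-a->q11 q5-b->q12 q6-a->q13 q6-b->q14 q7-a->q7 q7-b->q8 q8-a->q9 q8-b->q10 q9-a->q11 q9-b->q12 q10-a->q13 q10-b->q14 q11-a->q7 q11-b->q8 q12-a->q9 q12-b->q10 q13-a->q11 q13-b->q12 q14-a->q13 q14-b->q14

A DFA must remember the last 3 symbols (since which symbol is third-to-last isn't known until the input ends). Use one state per possible window of the last ≤3 symbols; accept from those whose window starts with `b`.
15 states suffice.
          a    b  
>  q0     q1   q2 
   q1     q3   q4 
   q2     q5   q6 
   q3     q7   q8 
   q4     q9  q10 
   q5    q11  q12 
   q6    q13  q14 
   q7     q7   q8 
   q8     q9  q10 
   q9    q11  q12 
   q10   q13  q14 
 * q11    q7   q8 
 * q12    q9  q10 
 * q13   q11  q12 
 * q14   q13  q14 
(> = start, * = accepting)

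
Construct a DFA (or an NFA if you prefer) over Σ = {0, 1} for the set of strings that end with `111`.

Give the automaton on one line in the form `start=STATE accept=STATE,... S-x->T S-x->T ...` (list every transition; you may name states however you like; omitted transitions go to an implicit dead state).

start=A accept=D A-0->A A-1->B B-0->A B-1->C C-0->A C-1->D D-0->A D-1->D

Let each state record the length of the longest suffix of the input read so far that is also a prefix of `111`. B means the last symbol is `1`; C means the last 2 symbols are `11`; D means the last 3 symbols are `111`. Accept only at D, where the string currently ends in `111`.
       0  1 
>  A   A  B 
   B   A  C 
   C   A  D 
 * D   A  D 
(> = start, * = accepting)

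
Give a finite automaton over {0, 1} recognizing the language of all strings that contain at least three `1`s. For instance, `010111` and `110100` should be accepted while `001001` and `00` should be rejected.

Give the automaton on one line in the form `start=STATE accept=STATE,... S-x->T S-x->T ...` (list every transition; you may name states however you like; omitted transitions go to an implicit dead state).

start=S0 accept=S3,S4 S0-0->S0 S0-1->S1 S1-0->S1 S1-1->S2 S2-0->S2 S2-1->S3 S3-0->S3 S3-1->S4 S4-0->S4 S4-1->S4

Count `1`s, saturating at 4: states S0 through S3 mean 0 through 3 `1`s seen; S4 means more than 3. Each `1` increments (capped at S4); other symbols loop. Accept from {S3, S4}.
5 states suffice.
        0   1  
>  S0   S0  S1 
   S1   S1  S2 
   S2   S2  S3 
 * S3   S3  S4 
 * S4   S4  S4 
(> = start, * = accepting)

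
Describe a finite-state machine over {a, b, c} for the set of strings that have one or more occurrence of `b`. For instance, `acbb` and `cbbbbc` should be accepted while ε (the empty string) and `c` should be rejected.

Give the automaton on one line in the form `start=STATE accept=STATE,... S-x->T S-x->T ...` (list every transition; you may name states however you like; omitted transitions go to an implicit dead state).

Only the number of `b`s matters, and only up to 2. Make a chain s0 → s1 → s2 advanced by each `b` (with s2 absorbing); every other symbol self-loops. The accepting set is {s1, s2}.
        a   b   c  
>  s0   s0  s1  s0 
 * s1   s1  s2  s1 
 * s2   s2  s2  s2 
(> = start, * = accepting)

start=s0 accept=s1,s2 s0-a->s0 s0-b->s1 s0-c->s0 s1-a->s1 s1-b->s2 s1-c->s1 s2-a->s2 s2-b->s2 s2-c->s2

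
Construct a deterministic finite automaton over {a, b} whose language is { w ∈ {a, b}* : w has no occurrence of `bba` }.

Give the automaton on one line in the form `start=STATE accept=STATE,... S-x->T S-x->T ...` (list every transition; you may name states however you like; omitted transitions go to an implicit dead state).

start=q0 accept=q0,q1,q2 q0-a->q0 q0-b->q1 q1-a->q0 q1-b->q2 q2-a->q3 q2-b->q2 q3-a->q3 q3-b->q3

Track partial matches of the forbidden pattern `bba`. State q3 is a dead state reached once `bba` has occurred; every other state accepts. q0 means no part of `bba` is currently matched.
With 4 states:
        a   b  
>* q0   q0  q1 
 * q1   q0  q2 
 * q2   q3  q2 
   q3   q3  q3 
(> = start, * = accepting)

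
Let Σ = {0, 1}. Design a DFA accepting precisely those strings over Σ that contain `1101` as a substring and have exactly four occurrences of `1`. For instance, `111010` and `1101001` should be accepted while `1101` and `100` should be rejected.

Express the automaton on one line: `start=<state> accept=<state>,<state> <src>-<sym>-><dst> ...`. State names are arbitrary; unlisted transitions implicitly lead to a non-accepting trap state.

start=S0 accept=S10 S0-0->S0 S0-1->S1 S1-0->S2 S1-1->S3 S2-0->S2 S2-1->S4 S3-0->S5 S3-1->S6 S4-0->S7 S4-1->S6 S5-0->S7 S5-1->S8 S6-0->S9 S6-1->S7 S7-0->S7 S7-1->S7 S8-0->S8 S8-1->S10 S9-0->S7 S9-1->S10 S10-0->S10 S10-1->S7

Handle the two conditions separately and then intersect. One (5 states) tracks whether and how much of `1101` has been seen; the other (6 states) tracks the count of `1`s, saturating at 5. Each combined state is a pair, one component from each; accept when both components accept. Minimizing collapses redundant product states.
With 11 states:
          0    1  
>  S0     S0   S1 
   S1     S2   S3 
   S2     S2   S4 
   S3     S5   S6 
   S4     S7   S6 
   S5     S7   S8 
   S6     S9   S7 
   S7     S7   S7 
   S8     S8  S10 
   S9     S7  S10 
 * S10   S10   S7 
(> = start, * = accepting)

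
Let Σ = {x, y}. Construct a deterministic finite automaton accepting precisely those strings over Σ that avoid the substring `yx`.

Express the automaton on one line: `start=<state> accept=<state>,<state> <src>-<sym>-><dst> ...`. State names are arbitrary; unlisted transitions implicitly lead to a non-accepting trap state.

start=S0 accept=S0,S1 S0-x->S0 S0-y->S1 S1-x->S2 S1-y->S1 S2-x->S2 S2-y->S2

Track partial matches of the forbidden pattern `yx`. State S2 is a dead state reached once `yx` has occurred; every other state accepts. S0 means no part of `yx` is currently matched.
With 3 states:
        x   y  
>* S0   S0  S1 
 * S1   S2  S1 
   S2   S2  S2 
(> = start, * = accepting)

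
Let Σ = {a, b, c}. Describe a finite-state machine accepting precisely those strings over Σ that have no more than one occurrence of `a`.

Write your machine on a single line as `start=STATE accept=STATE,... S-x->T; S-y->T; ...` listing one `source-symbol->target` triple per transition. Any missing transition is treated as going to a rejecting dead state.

Count `a`s, saturating at 2: state q0 means no `a` yet, q1 means one `a` seen, q2 means more than one. Each `a` increments (capped at q2); other symbols loop. Accept from {q0, q1}.
A 3-state machine:
        a   b   c  
>* q0   q1  q0  q0 
 * q1   q2  q1  q1 
   q2   q2  q2  q2 
(> = start, * = accepting)

start=q0; accept=q0,q1; q0-a->q1; q0-b->q0; q0-c->q0; q1-a->q2; q1-b->q1; q1-c->q1; q2-a->q2; q2-b->q2; q2-c->q2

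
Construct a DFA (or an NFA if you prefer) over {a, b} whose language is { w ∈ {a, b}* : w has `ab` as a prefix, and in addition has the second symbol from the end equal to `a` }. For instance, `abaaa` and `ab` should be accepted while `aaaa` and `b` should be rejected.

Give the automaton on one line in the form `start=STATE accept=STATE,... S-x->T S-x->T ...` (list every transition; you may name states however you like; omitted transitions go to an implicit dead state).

Run two small machines in parallel and take their product. The first has 4 states tracking whether the input so far still matches the prefix `ab`; the second has 7 states tracking the last 2 symbols read. A product state is a pair (one from each), accepting exactly when both do. After merging equivalent states the machine shrinks.
        a   b  
>  q0   q1  q2 
   q1   q2  q3 
   q2   q2  q2 
 * q3   q4  q5 
   q4   q6  q3 
   q5   q4  q5 
 * q6   q6  q3 
(> = start, * = accepting)

start=q0 accept=q3,q6 q0-a->q1 q0-b->q2 q1-a->q2 q1-b->q3 q2-a->q2 q2-b->q2 q3-a->q4 q3-b->q5 q4-a->q6 q4-b->q3 q5-a->q4 q5-b->q5 q6-a->q6 q6-b->q3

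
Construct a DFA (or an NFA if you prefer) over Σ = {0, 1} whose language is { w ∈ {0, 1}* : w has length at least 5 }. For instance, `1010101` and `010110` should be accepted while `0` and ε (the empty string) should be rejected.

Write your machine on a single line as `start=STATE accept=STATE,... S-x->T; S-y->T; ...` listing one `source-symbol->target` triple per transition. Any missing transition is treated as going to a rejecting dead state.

Count input length up to 6: every symbol moves from S0 toward S6, which means 'more than 5' and absorbs. Accept from {S5, S6}.
With 7 states:
        0   1  
>  S0   S1  S1 
   S1   S2  S2 
   S2   S3  S3 
   S3   S4  S4 
   S4   S5  S5 
 * S5   S6  S6 
 * S6   S6  S6 
(> = start, * = accepting)

start=S0; accept=S5,S6; S0-0->S1; S0-1->S1; S1-0->S2; S1-1->S2; S2-0->S3; S2-1->S3; S3-0->S4; S3-1->S4; S4-0->S5; S4-1->S5; S5-0->S6; S5-1->S6; S6-0->S6; S6-1->S6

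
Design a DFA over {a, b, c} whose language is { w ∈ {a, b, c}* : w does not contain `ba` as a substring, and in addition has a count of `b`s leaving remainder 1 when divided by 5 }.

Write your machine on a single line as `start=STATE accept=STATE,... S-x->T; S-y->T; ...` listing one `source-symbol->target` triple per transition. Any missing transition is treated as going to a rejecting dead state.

Run two small machines in parallel and take their product. One (3 states) tracks partial matches of the forbidden pattern `ba`; the other (5 states) tracks the count of `b`s modulo 5. Each combined state is a pair, one component from each; accept when both components accept. Minimizing collapses redundant product states.
11 states suffice.
          a    b    c  
>  q0     q0   q1   q0 
 * q1     q2   q3   q4 
   q2     q2   q2   q2 
   q3     q2   q5   q6 
 * q4     q4   q3   q4 
   q5     q2   q7   q8 
   q6     q6   q5   q6 
   q7     q2   q9  q10 
   q8     q8   q7   q8 
   q9     q2   q1   q0 
   q10   q10   q9  q10 
(> = start, * = accepting)

start=q0; accept=q1,q4; q0-a->q0; q0-b->q1; q0-c->q0; q1-a->q2; q1-b->q3; q1-c->q4; q2-a->q2; q2-b->q2; q2-c->q2; q3-a->q2; q3-b->q5; q3-c->q6; q4-a->q4; q4-b->q3; q4-c->q4; q5-a->q2; q5-b->q7; q5-c->q8; q6-a->q6; q6-b->q5; q6-c->q6; q7-a->q2; q7-b->q9; q7-c->q10; q8-a->q8; q8-b->q7; q8-c->q8; q9-a->q2; q9-b->q1; q9-c->q0; q10-a->q10; q10-b->q9; q10-c->q10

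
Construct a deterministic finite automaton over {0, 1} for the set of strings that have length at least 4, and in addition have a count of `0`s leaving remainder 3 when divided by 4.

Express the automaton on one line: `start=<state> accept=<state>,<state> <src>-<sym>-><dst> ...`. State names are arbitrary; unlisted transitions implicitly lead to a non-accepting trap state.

start=S0 accept=S7 S0-0->S1 S0-1->S2 S1-0->S3 S1-1->S4 S2-0->S4 S2-1->S2 S3-0->S5 S3-1->S6 S4-0->S6 S4-1->S4 S5-0->S2 S5-1->S7 S6-0->S7 S6-1->S6 S7-0->S2 S7-1->S7

Handle the two conditions separately and then intersect. The first has 6 states tracking the input length, saturating at 5; the second has 4 states tracking the count of `0`s modulo 4. A product state is a pair (one from each), accepting exactly when both do. After merging equivalent states the machine shrinks.
        0   1  
>  S0   S1  S2 
   S1   S3  S4 
   S2   S4  S2 
   S3   S5  S6 
   S4   S6  S4 
   S5   S2  S7 
   S6   S7  S6 
 * S7   S2  S7 
(> = start, * = accepting)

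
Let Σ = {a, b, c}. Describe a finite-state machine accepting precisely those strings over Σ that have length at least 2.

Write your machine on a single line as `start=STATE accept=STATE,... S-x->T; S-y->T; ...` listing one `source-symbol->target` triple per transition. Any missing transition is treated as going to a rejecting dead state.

start=s0; accept=s2,s3; s0-a->s1; s0-b->s1; s0-c->s1; s1-a->s2; s1-b->s2; s1-c->s2; s2-a->s3; s2-b->s3; s2-c->s3; s3-a->s3; s3-b->s3; s3-c->s3

Count input length up to 3: every symbol moves from s0 toward s3, which means 'more than 2' and absorbs. Accept from {s2, s3}.
A 4-state machine:
        a   b   c  
>  s0   s1  s1  s1 
   s1   s2  s2  s2 
 * s2   s3  s3  s3 
 * s3   s3  s3  s3 
(> = start, * = accepting)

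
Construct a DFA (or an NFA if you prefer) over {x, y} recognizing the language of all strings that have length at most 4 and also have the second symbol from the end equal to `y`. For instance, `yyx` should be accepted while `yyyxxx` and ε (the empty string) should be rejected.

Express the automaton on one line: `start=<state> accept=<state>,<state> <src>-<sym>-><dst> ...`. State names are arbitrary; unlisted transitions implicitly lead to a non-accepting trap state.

start=s0 accept=s5,s6,s9,s10,s13,s14 s0-x->s1 s0-y->s2 s1-x->s3 s1-y->s4 s2-x->s5 s2-y->s6 s3-x->s7 s3-y->s8 s4-x->s9 s4-y->s10 s5-x->s7 s5-y->s8 s6-x->s9 s6-y->s10 s7-x->s11 s7-y->s12 s8-x->s13 s8-y->s14 s9-x->s11 s9-y->s12 s10-x->s13 s10-y->s14 s11-x->s15 s11-y->s16 s12-x->s17 s12-y->s18 s13-x->s15 s13-y->s16 s14-x->s17 s14-y->s18 s15-x->s15 s15-y->s16 s16-x->s17 s16-y->s18 s17-x->s15 s17-y->s16 s18-x->s17 s18-y->s18

Run two small machines in parallel and take their product. The first has 6 states tracking the input length, saturating at 5; the second has 7 states tracking the last 2 symbols read. A product state is a pair (one from each), accepting exactly when both do.
19 states suffice.
          x    y  
>  s0     s1   s2 
   s1     s3   s4 
   s2     s5   s6 
   s3     s7   s8 
   s4     s9  s10 
 * s5     s7   s8 
 * s6     s9  s10 
   s7    s11  s12 
   s8    s13  s14 
 * s9    s11  s12 
 * s10   s13  s14 
   s11   s15  s16 
   s12   s17  s18 
 * s13   s15  s16 
 * s14   s17  s18 
   s15   s15  s16 
   s16   s17  s18 
   s17   s15  s16 
   s18   s17  s18 
(> = start, * = accepting)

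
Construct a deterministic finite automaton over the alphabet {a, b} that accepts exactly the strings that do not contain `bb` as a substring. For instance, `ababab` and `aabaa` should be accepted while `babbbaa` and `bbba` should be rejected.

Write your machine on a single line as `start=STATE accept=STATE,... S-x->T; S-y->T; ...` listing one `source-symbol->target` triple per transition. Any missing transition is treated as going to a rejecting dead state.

Track partial matches of the forbidden pattern `bb`. State q2 is a dead state reached once `bb` has occurred; every other state accepts. q0 means no part of `bb` is currently matched.
A 3-state machine:
        a   b  
>* q0   q0  q1 
 * q1   q0  q2 
   q2   q2  q2 
(> = start, * = accepting)

start=q0; accept=q0,q1; q0-a->q0; q0-b->q1; q1-a->q0; q1-b->q2; q2-a->q2; q2-b->q2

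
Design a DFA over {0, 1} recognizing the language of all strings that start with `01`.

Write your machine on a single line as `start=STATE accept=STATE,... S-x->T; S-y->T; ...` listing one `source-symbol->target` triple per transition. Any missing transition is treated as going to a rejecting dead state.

Check the first 2 symbols one by one: q0 through q1 record how many have matched `01` so far; any wrong symbol goes to the dead state q3. After all 2 match we enter the accepting sink q2.
A 4-state machine:
        0   1  
>  q0   q1  q3 
   q1   q3  q2 
 * q2   q2  q2 
   q3   q3  q3 
(> = start, * = accepting)

start=q0; accept=q2; q0-0->q1; q0-1->q3; q1-0->q3; q1-1->q2; q2-0->q2; q2-1->q2; q3-0->q3; q3-1->q3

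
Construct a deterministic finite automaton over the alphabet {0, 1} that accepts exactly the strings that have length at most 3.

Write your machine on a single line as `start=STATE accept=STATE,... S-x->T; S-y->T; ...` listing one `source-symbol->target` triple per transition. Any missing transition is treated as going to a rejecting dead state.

start=q0; accept=q0,q1,q2,q3; q0-0->q1; q0-1->q1; q1-0->q2; q1-1->q2; q2-0->q3; q2-1->q3; q3-0->q4; q3-1->q4; q4-0->q4; q4-1->q4

We only need to distinguish lengths 0, 1, …, 3, and '>3'. Chain q0 → q1 → q2 → q3 → q4 on every symbol, with q4 looping. Accepting states: {q0, q1, q2, q3}.
5 states suffice.
        0   1  
>* q0   q1  q1 
 * q1   q2  q2 
 * q2   q3  q3 
 * q3   q4  q4 
   q4   q4  q4 
(> = start, * = accepting)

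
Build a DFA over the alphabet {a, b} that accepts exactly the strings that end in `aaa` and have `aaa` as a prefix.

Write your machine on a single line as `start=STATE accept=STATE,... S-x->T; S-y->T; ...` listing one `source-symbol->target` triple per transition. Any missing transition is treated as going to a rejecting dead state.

Run two small machines in parallel and take their product. One (4 states) tracks how much of the suffix `aaa` has currently been matched; the other (5 states) tracks whether the input so far still matches the prefix `aaa`. Each combined state is a pair, one component from each; accept when both components accept. Equivalent product states are then merged.
        a   b  
>  S0   S1  S2 
   S1   S3  S2 
   S2   S2  S2 
   S3   S4  S2 
 * S4   S4  S5 
   S5   S6  S5 
   S6   S7  S5 
   S7   S4  S5 
(> = start, * = accepting)

start=S0; accept=S4; S0-a->S1; S0-b->S2; S1-a->S3; S1-b->S2; S2-a->S2; S2-b->S2; S3-a->S4; S3-b->S2; S4-a->S4; S4-b->S5; S5-a->S6; S5-b->S5; S6-a->S7; S6-b->S5; S7-a->S4; S7-b->S5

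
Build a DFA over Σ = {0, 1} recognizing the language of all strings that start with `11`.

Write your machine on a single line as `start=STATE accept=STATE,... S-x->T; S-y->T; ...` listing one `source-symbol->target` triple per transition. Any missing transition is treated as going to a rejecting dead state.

start=S0; accept=S2; S0-0->S3; S0-1->S1; S1-0->S3; S1-1->S2; S2-0->S2; S2-1->S2; S3-0->S3; S3-1->S3

Walk along `11` while the input agrees: from S0 take `1` to S1, and so on. Any deviation drops to the rejecting sink S3. Once S2 is reached the prefix is confirmed and every continuation is accepted.
4 states suffice.
        0   1  
>  S0   S3  S1 
   S1   S3  S2 
 * S2   S2  S2 
   S3   S3  S3 
(> = start, * = accepting)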